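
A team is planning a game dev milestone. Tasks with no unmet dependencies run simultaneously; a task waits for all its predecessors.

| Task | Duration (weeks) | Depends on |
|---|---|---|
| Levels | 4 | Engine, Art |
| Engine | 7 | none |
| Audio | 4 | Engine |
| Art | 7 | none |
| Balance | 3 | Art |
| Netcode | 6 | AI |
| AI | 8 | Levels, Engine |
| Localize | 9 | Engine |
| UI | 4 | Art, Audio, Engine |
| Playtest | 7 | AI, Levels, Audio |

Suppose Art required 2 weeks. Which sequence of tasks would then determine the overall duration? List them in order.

Engine, Levels, AI, Playtest

Actual critical path: Art→Levels→AI→Playtest = 7+4+8+7 = 26 ⇒ 26 weeks.
Art is on the critical path; changing it to 2 makes that path 21 weeks.
New critical path: Engine→Levels→AI→Playtest = 7+4+8+7 = 26 ⇒ 26 weeks.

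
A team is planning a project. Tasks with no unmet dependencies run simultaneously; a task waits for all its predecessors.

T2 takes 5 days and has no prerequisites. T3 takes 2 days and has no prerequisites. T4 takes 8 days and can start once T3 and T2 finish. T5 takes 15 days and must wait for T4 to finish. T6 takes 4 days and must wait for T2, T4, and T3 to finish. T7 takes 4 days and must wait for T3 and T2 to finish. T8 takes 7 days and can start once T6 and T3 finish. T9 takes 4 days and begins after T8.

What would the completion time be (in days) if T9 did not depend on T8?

28

Before: longest chain T2→T4→T5 = 5+8+15 = 28, finish 28.
Without T8→T9, T9's earliest start moves from 24 to 0.
After: T2→T4→T5 = 5+8+15 = 28 → 28 days.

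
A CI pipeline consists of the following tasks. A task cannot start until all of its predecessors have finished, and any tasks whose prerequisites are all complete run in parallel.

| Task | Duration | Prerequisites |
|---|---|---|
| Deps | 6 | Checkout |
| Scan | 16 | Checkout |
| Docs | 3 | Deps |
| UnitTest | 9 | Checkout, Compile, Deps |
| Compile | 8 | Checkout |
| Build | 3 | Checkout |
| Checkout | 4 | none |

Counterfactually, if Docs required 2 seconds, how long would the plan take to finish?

Baseline: Checkout→Compile→UnitTest = 4+8+9 = 21 → 21 seconds.
Docs has 8 seconds of float (longest path through it is 13).
The critical path is still Checkout→Compile→UnitTest; finish is now 21 seconds.

21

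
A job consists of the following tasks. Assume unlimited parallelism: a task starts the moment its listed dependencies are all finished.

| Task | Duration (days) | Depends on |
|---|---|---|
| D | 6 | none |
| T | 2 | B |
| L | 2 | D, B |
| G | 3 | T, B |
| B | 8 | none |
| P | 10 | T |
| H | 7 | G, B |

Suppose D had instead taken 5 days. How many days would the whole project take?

20

As given, the longest chain is B→T→G→H = 8+2+3+7 = 20, so the finish is 20 days.
D has 12 days of float (longest path through it is 8).
That remains the longest chain; total 20 days.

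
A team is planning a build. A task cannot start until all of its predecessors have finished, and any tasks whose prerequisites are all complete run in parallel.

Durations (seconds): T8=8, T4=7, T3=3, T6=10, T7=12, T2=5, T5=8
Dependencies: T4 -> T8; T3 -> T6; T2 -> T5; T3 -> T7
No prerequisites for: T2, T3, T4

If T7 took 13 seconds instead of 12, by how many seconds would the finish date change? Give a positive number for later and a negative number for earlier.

1

Baseline: T3→T7 = 3+12 = 15 → 15 seconds.
Since T7 is critical, the +1 change carries straight to that chain (now 16 seconds).
The critical path is still T3→T7; finish is now 16 seconds.
Change in finish: 16 − 15 = +1 seconds.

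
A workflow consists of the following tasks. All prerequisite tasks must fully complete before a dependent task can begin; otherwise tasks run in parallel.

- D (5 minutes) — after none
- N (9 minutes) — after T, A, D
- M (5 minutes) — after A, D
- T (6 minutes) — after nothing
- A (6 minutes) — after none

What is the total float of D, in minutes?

Critical path: T→N = 6+9 = 15, so the finish is 15 minutes.
Longest path through D: 14 minutes (earliest finish 5, latest finish 6).
Float = 15 − 14 = 1.

1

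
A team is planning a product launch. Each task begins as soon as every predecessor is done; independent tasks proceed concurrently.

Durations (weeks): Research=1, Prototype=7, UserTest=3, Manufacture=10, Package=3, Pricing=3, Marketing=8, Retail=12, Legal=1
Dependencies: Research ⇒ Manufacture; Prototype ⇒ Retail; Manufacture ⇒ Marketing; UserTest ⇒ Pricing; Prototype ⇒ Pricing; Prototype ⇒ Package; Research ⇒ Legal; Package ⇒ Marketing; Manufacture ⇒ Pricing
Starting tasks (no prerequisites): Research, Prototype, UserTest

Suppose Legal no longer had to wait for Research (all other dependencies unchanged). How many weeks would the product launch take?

Original critical path: Research→Manufacture→Marketing = 1+10+8 = 19 ⇒ 19 weeks.
Without Research→Legal, Legal's earliest start moves from 1 to 0.
The longest chain is now Research→Manufacture→Marketing = 1+10+8 = 19, so the product launch takes 19 weeks.

19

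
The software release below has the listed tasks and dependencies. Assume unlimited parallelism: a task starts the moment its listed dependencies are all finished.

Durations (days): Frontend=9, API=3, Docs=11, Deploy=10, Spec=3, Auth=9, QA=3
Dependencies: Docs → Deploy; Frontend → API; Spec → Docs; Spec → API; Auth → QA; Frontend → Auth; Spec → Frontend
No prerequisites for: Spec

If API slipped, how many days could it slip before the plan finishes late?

Spec→Frontend→Auth→QA = 3+9+9+3 = 24 sets the makespan at 24 days.
Longest path through API: 15 days (earliest finish 15, latest finish 24).
Slack of API = 21 − 12 = 9 days.

9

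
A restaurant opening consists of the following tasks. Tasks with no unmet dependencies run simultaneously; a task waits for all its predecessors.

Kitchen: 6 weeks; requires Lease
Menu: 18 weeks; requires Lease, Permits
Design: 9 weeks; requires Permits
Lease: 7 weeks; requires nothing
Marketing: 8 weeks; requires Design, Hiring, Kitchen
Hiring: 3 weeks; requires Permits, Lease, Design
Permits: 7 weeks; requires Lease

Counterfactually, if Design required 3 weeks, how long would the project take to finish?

The binding path is Lease→Permits→Design→Hiring→Marketing = 7+7+9+3+8 = 34; finish at 34 weeks.
Design lies on that path, so at 3 weeks the path becomes 28 weeks.
New critical path: Lease→Permits→Menu = 7+7+18 = 32 ⇒ 32 weeks.

32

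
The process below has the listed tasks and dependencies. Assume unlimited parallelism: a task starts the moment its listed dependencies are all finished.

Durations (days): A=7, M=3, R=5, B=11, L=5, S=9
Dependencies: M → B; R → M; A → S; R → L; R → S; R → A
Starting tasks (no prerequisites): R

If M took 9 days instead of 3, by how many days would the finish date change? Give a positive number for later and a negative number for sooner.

Critical path before the change: R→A→S = 5+7+9 = 21 giving 21 days.
M is off the critical path — its longest chain is 19 days, giving 2 of slack.
The binding chain switches to R→M→B = 5+9+11 = 25; finish 25 days.
Change in finish: 25 − 21 = +4 days.

4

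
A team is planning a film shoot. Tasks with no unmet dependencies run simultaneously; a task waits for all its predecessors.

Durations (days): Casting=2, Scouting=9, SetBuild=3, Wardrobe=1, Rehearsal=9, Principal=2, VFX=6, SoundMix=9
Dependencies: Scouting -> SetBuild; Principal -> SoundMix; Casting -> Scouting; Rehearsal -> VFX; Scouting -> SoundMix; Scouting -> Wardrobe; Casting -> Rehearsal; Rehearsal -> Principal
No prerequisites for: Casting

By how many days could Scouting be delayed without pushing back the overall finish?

Critical path: Casting→Rehearsal→Principal→SoundMix = 2+9+2+9 = 22, so the finish is 22 days.
Scouting finishes as early as 11 and must finish by 13.
Float = 22 − 20 = 2.

2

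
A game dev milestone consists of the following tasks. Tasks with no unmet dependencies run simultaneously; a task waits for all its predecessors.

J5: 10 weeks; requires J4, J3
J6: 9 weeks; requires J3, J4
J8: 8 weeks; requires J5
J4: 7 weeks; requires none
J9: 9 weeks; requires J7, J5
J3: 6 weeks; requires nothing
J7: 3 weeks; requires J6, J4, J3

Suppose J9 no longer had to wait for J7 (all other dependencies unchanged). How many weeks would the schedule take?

Original critical path: J4→J6→J7→J9 = 7+9+3+9 = 28 ⇒ 28 weeks.
Without J7→J9, J9's earliest start moves from 19 to 17.
New critical path: J4→J5→J9 = 7+10+9 = 26 ⇒ 26 weeks.

26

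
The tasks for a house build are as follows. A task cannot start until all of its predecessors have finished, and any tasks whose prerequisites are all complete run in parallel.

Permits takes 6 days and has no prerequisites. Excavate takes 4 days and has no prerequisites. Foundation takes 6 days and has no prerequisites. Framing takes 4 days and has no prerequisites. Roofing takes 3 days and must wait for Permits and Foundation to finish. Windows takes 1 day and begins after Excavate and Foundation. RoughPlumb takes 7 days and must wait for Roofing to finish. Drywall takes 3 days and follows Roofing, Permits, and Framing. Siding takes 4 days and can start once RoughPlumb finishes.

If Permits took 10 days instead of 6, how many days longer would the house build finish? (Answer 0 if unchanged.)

4

Baseline: Permits→Roofing→RoughPlumb→Siding = 6+3+7+4 = 20 → 20 days.
Permits is on the critical path; changing it to 10 makes that path 24 days.
That remains the longest chain; total 24 days.
Change in finish: 24 − 20 = +4 days.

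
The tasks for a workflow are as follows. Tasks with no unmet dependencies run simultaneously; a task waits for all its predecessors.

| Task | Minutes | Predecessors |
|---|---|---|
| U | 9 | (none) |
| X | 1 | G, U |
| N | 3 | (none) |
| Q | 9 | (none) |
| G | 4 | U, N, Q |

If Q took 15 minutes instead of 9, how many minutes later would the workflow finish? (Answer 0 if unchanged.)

Actual critical path: Q→G→X = 9+4+1 = 14 ⇒ 14 minutes.
Q is on the critical path; changing it to 15 makes that path 20 minutes.
That remains the longest chain; total 20 minutes.
Change in finish: 20 − 14 = +6 minutes.

6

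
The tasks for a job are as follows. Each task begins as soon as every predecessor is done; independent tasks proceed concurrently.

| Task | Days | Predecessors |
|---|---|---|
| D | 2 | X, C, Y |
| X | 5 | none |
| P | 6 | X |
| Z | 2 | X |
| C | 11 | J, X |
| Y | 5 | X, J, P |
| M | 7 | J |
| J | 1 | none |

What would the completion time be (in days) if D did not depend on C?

18

Original critical path: X→C→D = 5+11+2 = 18 ⇒ 18 days.
Dropping C→D doesn't change D's earliest start (16); another predecessor still binds.
New critical path: X→P→Y→D = 5+6+5+2 = 18 ⇒ 18 days.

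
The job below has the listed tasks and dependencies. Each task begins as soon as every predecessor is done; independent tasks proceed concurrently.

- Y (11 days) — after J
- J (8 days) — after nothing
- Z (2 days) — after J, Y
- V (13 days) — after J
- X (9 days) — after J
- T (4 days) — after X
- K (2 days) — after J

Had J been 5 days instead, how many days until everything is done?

18

Actual critical path: J→V = 8+13 = 21 ⇒ 21 days.
J is on the critical path; changing it to 5 makes that path 18 days.
No other chain overtakes it, so the finish is 18 days.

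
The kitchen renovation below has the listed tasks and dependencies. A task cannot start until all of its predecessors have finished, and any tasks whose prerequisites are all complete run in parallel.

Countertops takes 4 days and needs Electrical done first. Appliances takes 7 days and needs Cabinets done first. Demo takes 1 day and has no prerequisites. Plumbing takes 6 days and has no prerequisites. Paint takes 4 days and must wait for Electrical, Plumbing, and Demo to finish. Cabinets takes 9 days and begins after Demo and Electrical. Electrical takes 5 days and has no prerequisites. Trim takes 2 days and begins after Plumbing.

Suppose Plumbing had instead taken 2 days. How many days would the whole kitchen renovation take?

21

The binding path is Electrical→Cabinets→Appliances = 5+9+7 = 21; finish at 21 days.
The longest path through Plumbing is only 10 days, so Plumbing has float 11.
No other chain overtakes it, so the finish is 21 days.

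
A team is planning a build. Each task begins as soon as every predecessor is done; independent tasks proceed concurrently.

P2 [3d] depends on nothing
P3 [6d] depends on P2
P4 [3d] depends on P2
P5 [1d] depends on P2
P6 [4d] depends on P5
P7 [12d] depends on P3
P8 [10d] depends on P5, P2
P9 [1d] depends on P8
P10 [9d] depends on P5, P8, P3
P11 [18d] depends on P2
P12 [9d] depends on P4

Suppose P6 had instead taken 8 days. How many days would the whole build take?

23

Baseline: P2→P5→P8→P10 = 3+1+10+9 = 23 → 23 days.
P6 has 15 days of float (longest path through it is 8).
That remains the longest chain; total 23 days.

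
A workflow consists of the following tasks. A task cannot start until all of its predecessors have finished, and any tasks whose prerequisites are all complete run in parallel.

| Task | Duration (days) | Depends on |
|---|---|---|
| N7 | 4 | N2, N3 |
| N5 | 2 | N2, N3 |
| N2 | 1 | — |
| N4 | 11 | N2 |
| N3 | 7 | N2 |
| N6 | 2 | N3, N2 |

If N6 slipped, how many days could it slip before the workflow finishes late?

Critical path: N2→N3→N7 = 1+7+4 = 12, so the finish is 12 days.
N6 finishes as early as 10 and must finish by 12.
So N6 can slip 12 − 10 = 2 days.

2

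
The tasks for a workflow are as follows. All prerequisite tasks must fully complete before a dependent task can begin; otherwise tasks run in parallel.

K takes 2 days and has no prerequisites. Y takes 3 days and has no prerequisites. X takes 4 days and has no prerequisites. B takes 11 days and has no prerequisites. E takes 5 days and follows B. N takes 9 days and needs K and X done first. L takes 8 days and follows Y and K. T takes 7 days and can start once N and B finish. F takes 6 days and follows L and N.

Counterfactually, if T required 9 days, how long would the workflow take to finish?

Critical path before the change: X→N→T = 4+9+7 = 20 giving 20 days.
Since T is critical, the +2 change carries straight to that chain (now 22 days).
That remains the longest chain; total 22 days.

22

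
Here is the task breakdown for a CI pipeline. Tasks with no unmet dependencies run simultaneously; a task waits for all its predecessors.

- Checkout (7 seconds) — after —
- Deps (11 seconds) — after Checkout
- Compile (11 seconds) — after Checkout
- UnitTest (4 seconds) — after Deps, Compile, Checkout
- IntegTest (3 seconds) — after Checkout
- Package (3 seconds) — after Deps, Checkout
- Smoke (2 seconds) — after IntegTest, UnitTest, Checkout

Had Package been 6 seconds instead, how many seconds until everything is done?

24

Actual critical path: Checkout→Deps→UnitTest→Smoke = 7+11+4+2 = 24 ⇒ 24 seconds.
The longest path through Package is only 21 seconds, so Package has float 3.
The critical path is still Checkout→Deps→UnitTest→Smoke; finish is now 24 seconds.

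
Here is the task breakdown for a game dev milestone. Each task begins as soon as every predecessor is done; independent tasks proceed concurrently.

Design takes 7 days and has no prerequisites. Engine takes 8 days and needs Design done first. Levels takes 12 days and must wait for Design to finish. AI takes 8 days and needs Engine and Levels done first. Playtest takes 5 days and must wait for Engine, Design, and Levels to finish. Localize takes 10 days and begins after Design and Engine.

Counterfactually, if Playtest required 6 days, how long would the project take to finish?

27

Actual critical path: Design→Levels→AI = 7+12+8 = 27 ⇒ 27 days.
Playtest has 3 days of float (longest path through it is 24).
No other chain overtakes it, so the finish is 27 days.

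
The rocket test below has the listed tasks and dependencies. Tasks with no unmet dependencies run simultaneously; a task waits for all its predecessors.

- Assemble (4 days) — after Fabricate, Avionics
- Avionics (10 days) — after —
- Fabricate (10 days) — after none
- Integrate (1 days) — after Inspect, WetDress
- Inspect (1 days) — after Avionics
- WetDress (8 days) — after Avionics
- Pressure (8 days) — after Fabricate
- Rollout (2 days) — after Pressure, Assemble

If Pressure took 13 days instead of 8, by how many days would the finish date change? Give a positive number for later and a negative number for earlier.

5

Baseline: Fabricate→Pressure→Rollout = 10+8+2 = 20 → 20 days.
Pressure lies on that path, so at 13 days the path becomes 25 days.
The critical path is still Fabricate→Pressure→Rollout; finish is now 25 days.
Change in finish: 25 − 20 = +5 days.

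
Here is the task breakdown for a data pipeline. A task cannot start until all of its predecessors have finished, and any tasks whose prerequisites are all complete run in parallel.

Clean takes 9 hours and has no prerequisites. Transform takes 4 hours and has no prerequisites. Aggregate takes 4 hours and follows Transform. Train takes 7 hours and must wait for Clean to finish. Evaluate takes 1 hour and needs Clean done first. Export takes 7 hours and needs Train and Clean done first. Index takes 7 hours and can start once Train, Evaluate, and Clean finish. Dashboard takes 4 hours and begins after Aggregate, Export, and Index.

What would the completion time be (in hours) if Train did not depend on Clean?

Before: longest chain Clean→Train→Export→Dashboard = 9+7+7+4 = 27, finish 27.
Without Clean→Train, Train's earliest start moves from 9 to 0.
After: Clean→Evaluate→Index→Dashboard = 9+1+7+4 = 21 → 21 hours.

21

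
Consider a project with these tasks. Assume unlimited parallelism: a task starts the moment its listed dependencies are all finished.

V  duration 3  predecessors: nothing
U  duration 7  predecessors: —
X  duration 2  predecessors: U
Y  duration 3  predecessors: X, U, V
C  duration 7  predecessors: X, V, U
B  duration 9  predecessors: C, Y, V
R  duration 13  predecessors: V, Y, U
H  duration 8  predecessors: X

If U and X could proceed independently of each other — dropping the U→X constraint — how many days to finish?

23

With the dependency in place, U→X→Y→R = 7+2+3+13 = 25 sets the finish at 25 days.
Without U→X, X's earliest start moves from 7 to 0.
New critical path: U→Y→R = 7+3+13 = 23 ⇒ 23 days.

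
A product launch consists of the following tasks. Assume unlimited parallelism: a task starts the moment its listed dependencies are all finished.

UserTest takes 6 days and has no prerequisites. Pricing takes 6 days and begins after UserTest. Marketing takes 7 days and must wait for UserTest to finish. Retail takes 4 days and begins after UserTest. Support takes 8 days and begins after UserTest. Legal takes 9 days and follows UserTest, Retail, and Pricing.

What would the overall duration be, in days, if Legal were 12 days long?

The binding path is UserTest→Pricing→Legal = 6+6+9 = 21; finish at 21 days.
Legal lies on that path, so at 12 days the path becomes 24 days.
That remains the longest chain; total 24 days.

24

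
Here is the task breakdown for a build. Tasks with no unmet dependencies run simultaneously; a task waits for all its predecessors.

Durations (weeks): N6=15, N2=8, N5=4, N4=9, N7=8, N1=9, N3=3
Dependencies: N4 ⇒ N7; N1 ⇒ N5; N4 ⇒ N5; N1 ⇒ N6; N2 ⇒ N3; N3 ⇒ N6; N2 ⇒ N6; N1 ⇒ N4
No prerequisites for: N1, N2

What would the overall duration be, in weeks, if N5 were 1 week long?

26

As given, the longest chain is N1→N4→N7 = 9+9+8 = 26, so the finish is 26 weeks.
N5 is off the critical path — its longest chain is 22 weeks, giving 4 of slack.
No other chain overtakes it, so the finish is 26 weeks.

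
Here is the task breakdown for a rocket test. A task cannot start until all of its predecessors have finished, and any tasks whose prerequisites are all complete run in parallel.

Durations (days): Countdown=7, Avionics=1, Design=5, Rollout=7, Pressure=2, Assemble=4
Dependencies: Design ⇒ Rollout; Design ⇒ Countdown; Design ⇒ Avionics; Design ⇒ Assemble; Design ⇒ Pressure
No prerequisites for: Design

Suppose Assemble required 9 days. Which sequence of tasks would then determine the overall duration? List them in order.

Actual critical path: Design→Rollout = 5+7 = 12 ⇒ 12 days.
Assemble has 3 days of float (longest path through it is 9).
New critical path: Design→Assemble = 5+9 = 14 ⇒ 14 days.

Design, Assemble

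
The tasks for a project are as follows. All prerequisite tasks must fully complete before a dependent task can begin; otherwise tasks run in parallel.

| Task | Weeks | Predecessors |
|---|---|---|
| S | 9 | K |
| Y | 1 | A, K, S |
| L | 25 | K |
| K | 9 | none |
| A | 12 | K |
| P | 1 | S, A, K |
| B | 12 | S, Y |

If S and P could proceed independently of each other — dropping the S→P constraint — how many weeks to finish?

Before: longest chain K→A→Y→B = 9+12+1+12 = 34, finish 34.
Dropping S→P doesn't change P's earliest start (21); another predecessor still binds.
New critical path: K→A→Y→B = 9+12+1+12 = 34 ⇒ 34 weeks.

34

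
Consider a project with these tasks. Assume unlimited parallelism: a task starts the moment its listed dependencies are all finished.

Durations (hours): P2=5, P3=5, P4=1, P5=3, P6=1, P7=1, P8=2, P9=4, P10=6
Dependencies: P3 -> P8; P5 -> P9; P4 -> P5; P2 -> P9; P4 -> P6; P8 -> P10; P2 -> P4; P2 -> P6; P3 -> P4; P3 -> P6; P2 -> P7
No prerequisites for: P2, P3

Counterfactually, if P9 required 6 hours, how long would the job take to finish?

15

Actual critical path: P2→P4→P5→P9 = 5+1+3+4 = 13 ⇒ 13 hours.
P9 is on the critical path; changing it to 6 makes that path 15 hours.
That remains the longest chain; total 15 hours.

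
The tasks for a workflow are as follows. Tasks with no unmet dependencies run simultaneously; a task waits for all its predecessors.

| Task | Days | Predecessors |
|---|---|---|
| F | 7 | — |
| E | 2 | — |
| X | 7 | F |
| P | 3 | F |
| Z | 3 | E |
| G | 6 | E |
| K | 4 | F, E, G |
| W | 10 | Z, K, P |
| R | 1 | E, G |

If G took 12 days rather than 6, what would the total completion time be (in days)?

Critical path before the change: E→G→K→W = 2+6+4+10 = 22 giving 22 days.
G is on the critical path; changing it to 12 makes that path 28 days.
No other chain overtakes it, so the finish is 28 days.

28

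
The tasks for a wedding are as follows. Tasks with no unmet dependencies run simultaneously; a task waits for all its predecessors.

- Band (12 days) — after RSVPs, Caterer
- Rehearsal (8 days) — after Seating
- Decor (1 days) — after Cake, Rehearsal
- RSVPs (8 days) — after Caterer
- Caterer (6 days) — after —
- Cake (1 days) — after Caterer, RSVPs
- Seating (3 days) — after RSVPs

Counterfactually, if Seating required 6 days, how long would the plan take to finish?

29

The binding path is Caterer→RSVPs→Seating→Rehearsal→Decor = 6+8+3+8+1 = 26; finish at 26 days.
Seating is on the critical path; changing it to 6 makes that path 29 days.
The critical path is still Caterer→RSVPs→Seating→Rehearsal→Decor; finish is now 29 days.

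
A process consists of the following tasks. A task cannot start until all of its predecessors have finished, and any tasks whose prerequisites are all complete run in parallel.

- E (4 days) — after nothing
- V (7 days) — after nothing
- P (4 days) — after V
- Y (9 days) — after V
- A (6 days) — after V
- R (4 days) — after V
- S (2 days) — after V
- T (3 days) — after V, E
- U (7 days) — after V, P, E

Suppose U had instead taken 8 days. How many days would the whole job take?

19

The binding path is V→P→U = 7+4+7 = 18; finish at 18 days.
Since U is critical, the +1 change carries straight to that chain (now 19 days).
The critical path is still V→P→U; finish is now 19 days.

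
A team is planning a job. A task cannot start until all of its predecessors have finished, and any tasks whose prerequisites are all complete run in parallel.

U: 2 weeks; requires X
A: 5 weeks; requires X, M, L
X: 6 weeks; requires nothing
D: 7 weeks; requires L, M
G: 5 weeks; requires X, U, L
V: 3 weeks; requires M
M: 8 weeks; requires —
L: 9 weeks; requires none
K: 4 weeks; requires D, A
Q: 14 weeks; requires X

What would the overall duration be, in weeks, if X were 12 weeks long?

The binding path is X→Q = 6+14 = 20; finish at 20 weeks.
Since X is critical, the +6 change carries straight to that chain (now 26 weeks).
That remains the longest chain; total 26 weeks.

26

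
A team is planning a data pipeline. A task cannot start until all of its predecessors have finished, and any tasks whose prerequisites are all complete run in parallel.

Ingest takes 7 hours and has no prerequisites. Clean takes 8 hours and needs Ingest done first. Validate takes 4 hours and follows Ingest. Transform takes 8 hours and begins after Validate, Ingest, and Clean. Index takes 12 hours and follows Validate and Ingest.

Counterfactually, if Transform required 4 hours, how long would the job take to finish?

Actual critical path: Ingest→Clean→Transform = 7+8+8 = 23 ⇒ 23 hours.
Transform lies on that path, so at 4 hours the path becomes 19 hours.
The binding chain switches to Ingest→Validate→Index = 7+4+12 = 23; finish 23 hours.

23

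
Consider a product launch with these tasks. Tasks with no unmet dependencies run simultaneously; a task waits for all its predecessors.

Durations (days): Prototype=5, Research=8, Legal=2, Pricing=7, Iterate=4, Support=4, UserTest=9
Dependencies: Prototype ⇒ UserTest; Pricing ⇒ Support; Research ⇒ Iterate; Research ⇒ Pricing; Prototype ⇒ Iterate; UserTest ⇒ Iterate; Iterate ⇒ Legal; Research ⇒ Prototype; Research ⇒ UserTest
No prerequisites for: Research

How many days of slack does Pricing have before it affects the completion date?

9

The longest chain is Research→Prototype→UserTest→Iterate→Legal = 8+5+9+4+2 = 28; overall finish 28 days.
Longest path through Pricing: 19 days (earliest finish 15, latest finish 24).
Float = 28 − 19 = 9.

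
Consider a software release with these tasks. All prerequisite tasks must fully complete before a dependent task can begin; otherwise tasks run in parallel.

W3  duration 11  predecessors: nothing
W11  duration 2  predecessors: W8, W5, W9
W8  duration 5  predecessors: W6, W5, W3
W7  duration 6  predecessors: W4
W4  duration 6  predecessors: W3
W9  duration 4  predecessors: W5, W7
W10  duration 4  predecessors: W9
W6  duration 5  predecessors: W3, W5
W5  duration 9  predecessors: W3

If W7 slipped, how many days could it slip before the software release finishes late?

W3→W5→W6→W8→W11 = 11+9+5+5+2 = 32 sets the makespan at 32 days.
The longest chain containing W7 totals 31 days.
Float = 32 − 31 = 1.

1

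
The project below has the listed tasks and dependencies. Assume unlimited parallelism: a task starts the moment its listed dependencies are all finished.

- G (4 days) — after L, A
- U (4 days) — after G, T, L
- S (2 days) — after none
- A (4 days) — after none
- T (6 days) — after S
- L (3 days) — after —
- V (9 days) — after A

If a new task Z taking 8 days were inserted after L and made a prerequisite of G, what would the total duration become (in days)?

Originally the job takes 13 days.
With Z inserted, G now waits for max(L, A, Z).
New critical path: L→Z→G→U = 3+8+4+4 = 19 ⇒ 19 days.

19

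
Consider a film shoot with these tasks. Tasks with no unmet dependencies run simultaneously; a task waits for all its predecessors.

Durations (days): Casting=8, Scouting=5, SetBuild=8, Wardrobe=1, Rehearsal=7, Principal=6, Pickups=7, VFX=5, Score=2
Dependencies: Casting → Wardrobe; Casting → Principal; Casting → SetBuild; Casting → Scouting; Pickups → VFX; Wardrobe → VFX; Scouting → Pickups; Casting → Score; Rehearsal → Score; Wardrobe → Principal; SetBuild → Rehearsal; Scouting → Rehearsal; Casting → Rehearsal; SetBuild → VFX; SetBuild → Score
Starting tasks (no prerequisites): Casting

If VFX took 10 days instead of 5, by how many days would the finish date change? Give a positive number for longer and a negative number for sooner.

As given, the longest chain is Casting→Scouting→Pickups→VFX = 8+5+7+5 = 25, so the finish is 25 days.
Since VFX is critical, the +5 change carries straight to that chain (now 30 days).
That remains the longest chain; total 30 days.
Change in finish: 30 − 25 = +5 days.

5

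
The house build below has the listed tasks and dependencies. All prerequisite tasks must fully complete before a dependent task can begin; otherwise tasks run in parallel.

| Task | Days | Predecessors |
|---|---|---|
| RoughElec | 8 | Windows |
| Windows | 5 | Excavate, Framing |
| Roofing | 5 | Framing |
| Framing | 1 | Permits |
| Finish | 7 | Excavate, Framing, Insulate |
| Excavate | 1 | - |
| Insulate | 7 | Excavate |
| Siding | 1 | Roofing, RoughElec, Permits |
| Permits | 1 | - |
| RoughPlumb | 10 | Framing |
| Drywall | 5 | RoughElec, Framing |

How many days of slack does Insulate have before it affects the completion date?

5

Permits→Framing→Windows→RoughElec→Drywall = 1+1+5+8+5 = 20 sets the makespan at 20 days.
Longest path through Insulate: 15 days (earliest finish 8, latest finish 13).
Float = 20 − 15 = 5.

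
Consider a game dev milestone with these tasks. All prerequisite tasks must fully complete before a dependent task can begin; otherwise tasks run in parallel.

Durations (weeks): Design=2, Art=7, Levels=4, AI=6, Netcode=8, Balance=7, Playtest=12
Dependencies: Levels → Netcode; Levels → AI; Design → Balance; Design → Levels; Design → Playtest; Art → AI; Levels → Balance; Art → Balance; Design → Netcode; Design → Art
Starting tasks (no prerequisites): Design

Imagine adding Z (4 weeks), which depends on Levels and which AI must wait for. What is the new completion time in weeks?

16

Originally the job takes 16 weeks.
With Z inserted, AI now waits for max(Art, Levels, Z).
New critical path: Design→Art→Balance = 2+7+7 = 16 ⇒ 16 weeks.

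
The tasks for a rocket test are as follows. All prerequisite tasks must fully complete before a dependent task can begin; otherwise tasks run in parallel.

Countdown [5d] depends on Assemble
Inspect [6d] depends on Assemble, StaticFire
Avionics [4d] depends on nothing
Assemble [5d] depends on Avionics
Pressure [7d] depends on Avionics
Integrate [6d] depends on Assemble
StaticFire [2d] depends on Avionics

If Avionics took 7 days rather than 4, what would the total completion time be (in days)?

Critical path before the change: Avionics→Assemble→Inspect = 4+5+6 = 15 giving 15 days.
Avionics is on the critical path; changing it to 7 makes that path 18 days.
No other chain overtakes it, so the finish is 18 days.

18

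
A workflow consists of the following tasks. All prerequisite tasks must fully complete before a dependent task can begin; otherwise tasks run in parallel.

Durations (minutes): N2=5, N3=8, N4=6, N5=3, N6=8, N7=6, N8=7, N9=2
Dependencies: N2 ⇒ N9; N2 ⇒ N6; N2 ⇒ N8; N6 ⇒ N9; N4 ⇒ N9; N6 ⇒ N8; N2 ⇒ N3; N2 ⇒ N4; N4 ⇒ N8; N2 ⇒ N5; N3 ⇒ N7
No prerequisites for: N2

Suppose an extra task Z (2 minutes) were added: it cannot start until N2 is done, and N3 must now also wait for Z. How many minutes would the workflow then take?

Originally the workflow takes 20 minutes.
With Z inserted, N3 now waits for max(N2, Z).
New critical path: N2→Z→N3→N7 = 5+2+8+6 = 21 ⇒ 21 minutes.

21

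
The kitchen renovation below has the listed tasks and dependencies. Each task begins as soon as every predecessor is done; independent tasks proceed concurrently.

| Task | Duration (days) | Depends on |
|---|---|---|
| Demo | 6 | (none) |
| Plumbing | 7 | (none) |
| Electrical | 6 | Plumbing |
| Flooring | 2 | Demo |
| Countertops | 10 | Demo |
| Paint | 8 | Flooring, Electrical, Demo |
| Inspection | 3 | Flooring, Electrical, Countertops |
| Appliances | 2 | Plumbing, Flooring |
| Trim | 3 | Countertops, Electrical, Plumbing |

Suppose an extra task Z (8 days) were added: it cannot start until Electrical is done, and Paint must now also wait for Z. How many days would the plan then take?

29

Originally the plan takes 21 days.
With Z inserted, Paint now waits for max(Flooring, Electrical, Demo, Z).
New critical path: Plumbing→Electrical→Z→Paint = 7+6+8+8 = 29 ⇒ 29 days.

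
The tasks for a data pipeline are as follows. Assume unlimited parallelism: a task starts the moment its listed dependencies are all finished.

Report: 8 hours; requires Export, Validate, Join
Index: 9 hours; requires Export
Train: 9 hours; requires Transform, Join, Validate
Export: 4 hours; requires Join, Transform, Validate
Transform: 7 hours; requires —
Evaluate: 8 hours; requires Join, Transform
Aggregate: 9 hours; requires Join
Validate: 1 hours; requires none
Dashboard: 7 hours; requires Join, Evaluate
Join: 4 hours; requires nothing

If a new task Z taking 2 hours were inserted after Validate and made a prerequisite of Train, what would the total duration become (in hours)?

Originally the plan takes 22 hours.
With Z inserted, Train now waits for max(Transform, Join, Validate, Z).
New critical path: Transform→Evaluate→Dashboard = 7+8+7 = 22 ⇒ 22 hours.

22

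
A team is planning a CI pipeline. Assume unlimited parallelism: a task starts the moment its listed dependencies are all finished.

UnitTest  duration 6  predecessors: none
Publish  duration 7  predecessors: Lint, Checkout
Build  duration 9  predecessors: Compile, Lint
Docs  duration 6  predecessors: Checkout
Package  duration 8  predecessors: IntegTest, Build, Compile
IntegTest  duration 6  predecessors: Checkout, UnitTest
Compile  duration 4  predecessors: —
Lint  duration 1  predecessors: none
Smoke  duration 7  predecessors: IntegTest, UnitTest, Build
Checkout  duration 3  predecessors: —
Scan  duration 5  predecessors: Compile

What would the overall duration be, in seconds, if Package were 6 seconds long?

20

The binding path is Compile→Build→Package = 4+9+8 = 21; finish at 21 seconds.
Package is on the critical path; changing it to 6 makes that path 19 seconds.
The binding chain switches to Compile→Build→Smoke = 4+9+7 = 20; finish 20 seconds.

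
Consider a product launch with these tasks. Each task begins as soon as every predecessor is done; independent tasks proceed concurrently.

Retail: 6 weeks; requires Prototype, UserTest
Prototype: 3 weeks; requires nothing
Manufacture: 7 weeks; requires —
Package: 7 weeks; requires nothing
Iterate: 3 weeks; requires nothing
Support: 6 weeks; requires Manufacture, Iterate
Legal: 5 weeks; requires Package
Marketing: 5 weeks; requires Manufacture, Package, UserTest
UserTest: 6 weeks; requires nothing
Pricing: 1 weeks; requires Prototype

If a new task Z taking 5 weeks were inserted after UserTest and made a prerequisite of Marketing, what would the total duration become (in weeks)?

Originally the project takes 13 weeks.
With Z inserted, Marketing now waits for max(Manufacture, Package, UserTest, Z).
New critical path: UserTest→Z→Marketing = 6+5+5 = 16 ⇒ 16 weeks.

16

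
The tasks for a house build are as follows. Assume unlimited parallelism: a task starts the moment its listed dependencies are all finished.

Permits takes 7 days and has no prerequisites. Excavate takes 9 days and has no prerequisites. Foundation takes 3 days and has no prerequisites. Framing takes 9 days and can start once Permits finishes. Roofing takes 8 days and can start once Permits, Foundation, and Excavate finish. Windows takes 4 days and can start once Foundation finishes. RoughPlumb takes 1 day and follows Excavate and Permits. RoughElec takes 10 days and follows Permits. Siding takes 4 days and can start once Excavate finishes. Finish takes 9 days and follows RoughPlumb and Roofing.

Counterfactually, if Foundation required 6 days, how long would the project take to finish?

Baseline: Excavate→Roofing→Finish = 9+8+9 = 26 → 26 days.
Foundation has 6 days of float (longest path through it is 20).
No other chain overtakes it, so the finish is 26 days.

26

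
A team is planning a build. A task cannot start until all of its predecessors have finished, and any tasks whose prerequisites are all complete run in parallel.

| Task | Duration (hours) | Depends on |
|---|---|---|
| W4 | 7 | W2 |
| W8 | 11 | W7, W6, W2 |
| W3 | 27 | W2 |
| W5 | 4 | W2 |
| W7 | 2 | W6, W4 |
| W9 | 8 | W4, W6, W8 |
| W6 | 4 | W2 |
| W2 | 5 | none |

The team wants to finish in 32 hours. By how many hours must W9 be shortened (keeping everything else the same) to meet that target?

Current finish: 33 hours; target: 32.
W9 is on every critical path, so each hour cut from W9 cuts the finish by one (this holds down to a finish of 32).
Need 33 − 32 = 1 hour off W9 → W9 becomes 7 hours, finish becomes 32.

1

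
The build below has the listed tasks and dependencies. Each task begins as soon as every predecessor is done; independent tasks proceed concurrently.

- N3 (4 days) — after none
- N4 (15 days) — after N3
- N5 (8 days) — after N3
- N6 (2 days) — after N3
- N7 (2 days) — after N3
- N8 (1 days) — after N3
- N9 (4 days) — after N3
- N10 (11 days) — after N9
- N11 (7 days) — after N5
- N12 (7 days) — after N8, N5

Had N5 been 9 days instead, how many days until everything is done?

20

Baseline: N3→N5→N11 = 4+8+7 = 19 → 19 days.
N5 lies on that path, so at 9 days the path becomes 20 days.
That remains the longest chain; total 20 days.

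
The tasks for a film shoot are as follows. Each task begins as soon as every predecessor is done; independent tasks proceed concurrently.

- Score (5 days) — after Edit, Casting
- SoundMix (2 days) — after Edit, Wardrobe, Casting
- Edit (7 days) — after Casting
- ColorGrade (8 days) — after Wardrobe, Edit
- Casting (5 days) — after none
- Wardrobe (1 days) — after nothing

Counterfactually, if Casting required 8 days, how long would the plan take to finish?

23

Actual critical path: Casting→Edit→ColorGrade = 5+7+8 = 20 ⇒ 20 days.
Since Casting is critical, the +3 change carries straight to that chain (now 23 days).
The critical path is still Casting→Edit→ColorGrade; finish is now 23 days.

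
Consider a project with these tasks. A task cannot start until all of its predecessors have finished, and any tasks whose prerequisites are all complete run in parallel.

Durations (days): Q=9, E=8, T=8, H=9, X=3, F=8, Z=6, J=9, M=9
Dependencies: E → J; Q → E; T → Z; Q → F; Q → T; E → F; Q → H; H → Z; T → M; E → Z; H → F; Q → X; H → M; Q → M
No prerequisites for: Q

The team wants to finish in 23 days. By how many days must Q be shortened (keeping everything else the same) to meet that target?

4

Current finish: 27 days; target: 23.
Q is on every critical path, so each day cut from Q cuts the finish by one (this holds down to a finish of 19).
Need 27 − 23 = 4 days off Q → Q becomes 5 days, finish becomes 23.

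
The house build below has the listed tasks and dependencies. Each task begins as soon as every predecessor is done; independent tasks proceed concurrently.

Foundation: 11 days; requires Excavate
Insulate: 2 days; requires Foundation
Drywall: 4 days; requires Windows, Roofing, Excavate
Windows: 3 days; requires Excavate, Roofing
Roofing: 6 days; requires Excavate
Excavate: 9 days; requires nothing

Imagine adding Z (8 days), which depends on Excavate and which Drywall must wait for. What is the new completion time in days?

22

Originally the house build takes 22 days.
With Z inserted, Drywall now waits for max(Windows, Roofing, Excavate, Z).
New critical path: Excavate→Foundation→Insulate = 9+11+2 = 22 ⇒ 22 days.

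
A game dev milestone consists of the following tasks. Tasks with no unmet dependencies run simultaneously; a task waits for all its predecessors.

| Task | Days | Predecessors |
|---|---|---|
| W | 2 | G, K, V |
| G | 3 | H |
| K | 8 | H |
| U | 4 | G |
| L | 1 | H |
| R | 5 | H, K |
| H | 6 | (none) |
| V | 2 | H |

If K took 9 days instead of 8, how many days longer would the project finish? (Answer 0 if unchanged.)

Actual critical path: H→K→R = 6+8+5 = 19 ⇒ 19 days.
K is on the critical path; changing it to 9 makes that path 20 days.
That remains the longest chain; total 20 days.
Change in finish: 20 − 19 = +1 days.

1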